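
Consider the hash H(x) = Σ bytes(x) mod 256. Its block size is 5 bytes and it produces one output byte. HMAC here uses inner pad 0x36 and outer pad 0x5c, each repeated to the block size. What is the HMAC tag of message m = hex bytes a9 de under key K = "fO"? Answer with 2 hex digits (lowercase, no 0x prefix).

Key "fO" = 66 4f is 2 bytes ≤ B = 5; zero-pad to 5 bytes: K' = 66 4f 00 00 00.
K' ⊕ ipad = 50 79 36 36 36.  K' ⊕ opad = 3a 13 5c 5c 5c.
Inner input = (K'⊕ipad) ∥ m = 50 79 36 36 36 ∥ a9 de.
Inner hash: sum = 80+121+54+54+54+169+222 = 754; mod 256 = 242 → f2.
Outer input = (K'⊕opad) ∥ inner = 3a 13 5c 5c 5c ∥ f2.
Outer hash (tag): sum = 58+19+92+92+92+242 = 595; mod 256 = 83 → 53.

53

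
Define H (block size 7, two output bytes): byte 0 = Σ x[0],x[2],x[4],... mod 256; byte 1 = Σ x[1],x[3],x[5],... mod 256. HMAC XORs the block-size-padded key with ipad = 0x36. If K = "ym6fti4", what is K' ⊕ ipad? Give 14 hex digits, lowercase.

4f5b0050425f02

Key "ym6fti4" = 79 6d 36 66 74 69 34 is exactly B = 7 bytes: K' = 79 6d 36 66 74 69 34.
XOR each byte with 0x36: 79⊕36=4f, 6d⊕36=5b, 36⊕36=00, 66⊕36=50, 74⊕36=42, 69⊕36=5f, 34⊕36=02.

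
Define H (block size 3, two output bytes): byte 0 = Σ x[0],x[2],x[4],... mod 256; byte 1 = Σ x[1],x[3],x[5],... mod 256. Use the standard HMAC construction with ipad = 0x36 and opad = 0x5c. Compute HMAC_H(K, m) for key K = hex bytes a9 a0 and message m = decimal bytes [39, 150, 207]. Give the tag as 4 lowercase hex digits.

Key hex bytes a9 a0 is 2 bytes ≤ B = 3; zero-pad to 3 bytes: K' = a9 a0 00.
K' ⊕ ipad = 9f 96 36.  K' ⊕ opad = f5 fc 5c.
Inner input = (K'⊕ipad) ∥ m = 9f 96 36 ∥ 27 96 cf.
Inner hash: even-index sum = 363 mod 256 = 107; odd-index sum = 396 mod 256 = 140 → 6b 8c.
Outer input = (K'⊕opad) ∥ inner = f5 fc 5c ∥ 6b 8c.
Outer hash (tag): even-index sum = 477 mod 256 = 221; odd-index sum = 359 mod 256 = 103 → dd 67.

dd67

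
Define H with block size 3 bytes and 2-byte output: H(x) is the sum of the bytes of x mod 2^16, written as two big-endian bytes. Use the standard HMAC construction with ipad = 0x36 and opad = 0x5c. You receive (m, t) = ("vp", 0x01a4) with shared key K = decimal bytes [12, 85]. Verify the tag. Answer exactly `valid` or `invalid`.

invalid

Key decimal bytes [12, 85] = 0c 55 is 2 bytes ≤ B = 3; zero-pad to 3 bytes: K' = 0c 55 00.
K' ⊕ ipad = 3a 63 36; K' ⊕ opad = 50 09 5c.
Inner hash: sum = 58+99+54+118+112 = 441 → 01 b9.
Outer hash (recomputed tag): sum = 80+9+92+1+185 = 367 → 01 6f.
Recomputed tag = 016f; claimed = 01a4 → mismatch.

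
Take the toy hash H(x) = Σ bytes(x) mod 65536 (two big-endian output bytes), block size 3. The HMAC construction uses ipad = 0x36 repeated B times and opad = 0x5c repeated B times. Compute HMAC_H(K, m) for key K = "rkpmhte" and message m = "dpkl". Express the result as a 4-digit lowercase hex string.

0245

Key "rkpmhte" = 72 6b 70 6d 68 74 65 is 7 bytes > B = 3, so hash it first: H(key) = 02 fb, then zero-pad to 3 bytes: K' = 02 fb 00.
K' ⊕ ipad = 34 cd 36.  K' ⊕ opad = 5e a7 5c.
Inner input = (K'⊕ipad) ∥ m = 34 cd 36 ∥ 64 70 6b 6c.
Inner hash: sum = 52+205+54+100+112+107+108 = 738 → 02 e2.
Outer input = (K'⊕opad) ∥ inner = 5e a7 5c ∥ 02 e2.
Outer hash (tag): sum = 94+167+92+2+226 = 581 → 02 45.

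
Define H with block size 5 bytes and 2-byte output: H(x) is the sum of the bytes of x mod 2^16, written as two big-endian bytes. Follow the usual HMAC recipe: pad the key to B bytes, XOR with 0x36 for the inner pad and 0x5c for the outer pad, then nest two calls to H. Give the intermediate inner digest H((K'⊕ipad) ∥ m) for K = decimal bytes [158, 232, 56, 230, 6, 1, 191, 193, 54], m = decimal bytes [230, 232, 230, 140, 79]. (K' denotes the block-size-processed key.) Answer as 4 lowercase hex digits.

Key decimal bytes [158, 232, 56, 230, 6, 1, 191, 193, 54] = 9e e8 38 e6 06 01 bf c1 36 is 9 bytes > B = 5, so hash it first: H(key) = 04 61, then zero-pad to 5 bytes: K' = 04 61 00 00 00.
K' ⊕ ipad = 32 57 36 36 36.
Inner input = 32 57 36 36 36 ∥ e6 e8 e6 8c 4f.
Inner hash: sum = 50+87+54+54+54+230+232+230+140+79 = 1210 → 04 ba.

04ba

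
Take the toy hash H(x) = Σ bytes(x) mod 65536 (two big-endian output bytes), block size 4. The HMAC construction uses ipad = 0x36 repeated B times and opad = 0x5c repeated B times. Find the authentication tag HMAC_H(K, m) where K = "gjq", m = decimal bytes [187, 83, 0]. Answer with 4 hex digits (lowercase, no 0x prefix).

0134

Key "gjq" = 67 6a 71 is 3 bytes ≤ B = 4; zero-pad to 4 bytes: K' = 67 6a 71 00.
K' ⊕ ipad = 51 5c 47 36.  K' ⊕ opad = 3b 36 2d 5c.
Inner input = (K'⊕ipad) ∥ m = 51 5c 47 36 ∥ bb 53 00.
Inner hash: sum = 81+92+71+54+187+83+0 = 568 → 02 38.
Outer input = (K'⊕opad) ∥ inner = 3b 36 2d 5c ∥ 02 38.
Outer hash (tag): sum = 59+54+45+92+2+56 = 308 → 01 34.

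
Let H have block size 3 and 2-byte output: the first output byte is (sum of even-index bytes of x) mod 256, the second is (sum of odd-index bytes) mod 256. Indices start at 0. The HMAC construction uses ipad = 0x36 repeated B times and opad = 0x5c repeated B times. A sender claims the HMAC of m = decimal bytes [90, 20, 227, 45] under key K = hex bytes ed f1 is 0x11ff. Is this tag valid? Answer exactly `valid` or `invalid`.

Key hex bytes ed f1 is 2 bytes ≤ B = 3; zero-pad to 3 bytes: K' = ed f1 00.
K' ⊕ ipad = db c7 36; K' ⊕ opad = b1 ad 5c.
Inner hash: even-index sum = 338 mod 256 = 82; odd-index sum = 516 mod 256 = 4 → 52 04.
Outer hash (recomputed tag): even-index sum = 273 mod 256 = 17; odd-index sum = 255 mod 256 = 255 → 11 ff.
Recomputed tag = 11ff; claimed = 11ff → match.

valid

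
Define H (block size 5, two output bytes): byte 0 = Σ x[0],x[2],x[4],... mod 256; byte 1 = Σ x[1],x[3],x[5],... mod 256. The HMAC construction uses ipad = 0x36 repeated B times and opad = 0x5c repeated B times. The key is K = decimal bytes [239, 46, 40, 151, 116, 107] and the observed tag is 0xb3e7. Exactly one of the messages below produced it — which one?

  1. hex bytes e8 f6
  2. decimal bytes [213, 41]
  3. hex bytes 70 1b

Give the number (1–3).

1

Key decimal bytes [239, 46, 40, 151, 116, 107] = ef 2e 28 97 74 6b is 6 bytes > B = 5, so hash it first: H(key) = 8b 30, then zero-pad to 5 bytes: K' = 8b 30 00 00 00.
K' ⊕ ipad = bd 06 36 36 36; K' ⊕ opad = d7 6c 5c 5c 5c.
m1: inner = H(bd 06 36 36 36 e8 f6) = 1f 24; tag = H(d7 6c 5c 5c 5c 1f 24) = b3e7 ← matches
m2: inner = H(bd 06 36 36 36 d5 29) = 52 11; tag = H(d7 6c 5c 5c 5c 52 11) = a01a
m3: inner = H(bd 06 36 36 36 70 1b) = 44 ac; tag = H(d7 6c 5c 5c 5c 44 ac) = 3b0c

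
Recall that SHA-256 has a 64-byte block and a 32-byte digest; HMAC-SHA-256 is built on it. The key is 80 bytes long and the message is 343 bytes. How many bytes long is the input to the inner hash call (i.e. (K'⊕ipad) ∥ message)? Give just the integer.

Key is 80 > 64 bytes, so it is hashed to 32 bytes then zero-padded to 64: |K'| = 64.
Inner input = (K'⊕ipad) ∥ m → 64 + 343 = 407 bytes.

407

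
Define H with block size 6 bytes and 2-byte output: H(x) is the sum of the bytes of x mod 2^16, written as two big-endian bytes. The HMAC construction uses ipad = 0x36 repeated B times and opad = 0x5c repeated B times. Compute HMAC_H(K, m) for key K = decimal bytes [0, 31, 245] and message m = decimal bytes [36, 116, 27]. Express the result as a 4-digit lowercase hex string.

Key decimal bytes [0, 31, 245] = 00 1f f5 is 3 bytes ≤ B = 6; zero-pad to 6 bytes: K' = 00 1f f5 00 00 00.
K' ⊕ ipad = 36 29 c3 36 36 36.  K' ⊕ opad = 5c 43 a9 5c 5c 5c.
Inner input = (K'⊕ipad) ∥ m = 36 29 c3 36 36 36 ∥ 24 74 1b.
Inner hash: sum = 54+41+195+54+54+54+36+116+27 = 631 → 02 77.
Outer input = (K'⊕opad) ∥ inner = 5c 43 a9 5c 5c 5c ∥ 02 77.
Outer hash (tag): sum = 92+67+169+92+92+92+2+119 = 725 → 02 d5.

02d5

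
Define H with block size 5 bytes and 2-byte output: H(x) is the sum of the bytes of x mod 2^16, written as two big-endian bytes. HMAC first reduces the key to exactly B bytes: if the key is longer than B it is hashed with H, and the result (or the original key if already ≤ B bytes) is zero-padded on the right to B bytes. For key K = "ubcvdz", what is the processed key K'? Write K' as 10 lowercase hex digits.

|K| = 6 > B = 5, so first hash the key.
H(K): sum = 117+98+99+118+100+122 = 654 → 02 8e.
Zero-pad H(K) = 02 8e to 5 bytes: K' = 02 8e 00 00 00.

028e000000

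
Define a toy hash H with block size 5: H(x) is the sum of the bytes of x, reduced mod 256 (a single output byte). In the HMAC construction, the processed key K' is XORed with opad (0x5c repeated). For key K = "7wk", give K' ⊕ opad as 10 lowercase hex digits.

6b2b375c5c

Key "7wk" = 37 77 6b is 3 bytes ≤ B = 5; zero-pad to 5 bytes: K' = 37 77 6b 00 00.
XOR each byte with 0x5c: 37⊕5c=6b, 77⊕5c=2b, 6b⊕5c=37, 00⊕5c=5c, 00⊕5c=5c.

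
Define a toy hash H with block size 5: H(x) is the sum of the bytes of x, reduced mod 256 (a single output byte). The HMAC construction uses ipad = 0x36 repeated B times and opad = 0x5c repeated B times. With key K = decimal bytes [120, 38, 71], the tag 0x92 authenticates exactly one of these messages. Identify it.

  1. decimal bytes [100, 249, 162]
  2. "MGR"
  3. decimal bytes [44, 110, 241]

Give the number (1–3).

2

Key decimal bytes [120, 38, 71] = 78 26 47 is 3 bytes ≤ B = 5; zero-pad to 5 bytes: K' = 78 26 47 00 00.
K' ⊕ ipad = 4e 10 71 36 36; K' ⊕ opad = 24 7a 1b 5c 5c.
m1: inner = H(4e 10 71 36 36 64 f9 a2) = 3a; tag = H(24 7a 1b 5c 5c 3a) = ab
m2: inner = H(4e 10 71 36 36 4d 47 52) = 21; tag = H(24 7a 1b 5c 5c 21) = 92 ← matches
m3: inner = H(4e 10 71 36 36 2c 6e f1) = c6; tag = H(24 7a 1b 5c 5c c6) = 37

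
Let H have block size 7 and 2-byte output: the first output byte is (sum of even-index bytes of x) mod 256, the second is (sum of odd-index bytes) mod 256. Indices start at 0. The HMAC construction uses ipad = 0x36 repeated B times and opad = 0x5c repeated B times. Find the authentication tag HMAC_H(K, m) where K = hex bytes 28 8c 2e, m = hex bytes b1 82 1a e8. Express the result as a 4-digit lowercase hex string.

Key hex bytes 28 8c 2e is 3 bytes ≤ B = 7; zero-pad to 7 bytes: K' = 28 8c 2e 00 00 00 00.
K' ⊕ ipad = 1e ba 18 36 36 36 36.  K' ⊕ opad = 74 d0 72 5c 5c 5c 5c.
Inner input = (K'⊕ipad) ∥ m = 1e ba 18 36 36 36 36 ∥ b1 82 1a e8.
Inner hash: even-index sum = 524 mod 256 = 12; odd-index sum = 497 mod 256 = 241 → 0c f1.
Outer input = (K'⊕opad) ∥ inner = 74 d0 72 5c 5c 5c 5c ∥ 0c f1.
Outer hash (tag): even-index sum = 655 mod 256 = 143; odd-index sum = 404 mod 256 = 148 → 8f 94.

8f94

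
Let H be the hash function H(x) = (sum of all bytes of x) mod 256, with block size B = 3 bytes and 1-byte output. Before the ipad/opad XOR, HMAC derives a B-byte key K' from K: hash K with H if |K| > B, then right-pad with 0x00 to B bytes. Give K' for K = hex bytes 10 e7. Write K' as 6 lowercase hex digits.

10e700

Key hex bytes 10 e7 is 2 bytes ≤ B = 3; zero-pad to 3 bytes: K' = 10 e7 00.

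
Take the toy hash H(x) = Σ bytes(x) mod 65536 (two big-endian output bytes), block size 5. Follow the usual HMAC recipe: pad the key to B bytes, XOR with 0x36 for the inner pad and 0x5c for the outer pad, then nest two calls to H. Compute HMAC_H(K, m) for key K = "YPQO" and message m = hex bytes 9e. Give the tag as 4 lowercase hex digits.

0118

Key "YPQO" = 59 50 51 4f is 4 bytes ≤ B = 5; zero-pad to 5 bytes: K' = 59 50 51 4f 00.
K' ⊕ ipad = 6f 66 67 79 36.  K' ⊕ opad = 05 0c 0d 13 5c.
Inner input = (K'⊕ipad) ∥ m = 6f 66 67 79 36 ∥ 9e.
Inner hash: sum = 111+102+103+121+54+158 = 649 → 02 89.
Outer input = (K'⊕opad) ∥ inner = 05 0c 0d 13 5c ∥ 02 89.
Outer hash (tag): sum = 5+12+13+19+92+2+137 = 280 → 01 18.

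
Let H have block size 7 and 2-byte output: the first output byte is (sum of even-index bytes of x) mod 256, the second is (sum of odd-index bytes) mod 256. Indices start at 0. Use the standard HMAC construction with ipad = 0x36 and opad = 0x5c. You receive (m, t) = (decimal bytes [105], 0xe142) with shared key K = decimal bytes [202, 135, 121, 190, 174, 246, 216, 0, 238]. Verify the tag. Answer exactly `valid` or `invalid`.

valid

Key decimal bytes [202, 135, 121, 190, 174, 246, 216, 0, 238] = ca 87 79 be ae f6 d8 00 ee is 9 bytes > B = 7, so hash it first: H(key) = b7 3b, then zero-pad to 7 bytes: K' = b7 3b 00 00 00 00 00.
K' ⊕ ipad = 81 0d 36 36 36 36 36; K' ⊕ opad = eb 67 5c 5c 5c 5c 5c.
Inner hash: even-index sum = 291 mod 256 = 35; odd-index sum = 226 mod 256 = 226 → 23 e2.
Outer hash (recomputed tag): even-index sum = 737 mod 256 = 225; odd-index sum = 322 mod 256 = 66 → e1 42.
Recomputed tag = e142; claimed = e142 → match.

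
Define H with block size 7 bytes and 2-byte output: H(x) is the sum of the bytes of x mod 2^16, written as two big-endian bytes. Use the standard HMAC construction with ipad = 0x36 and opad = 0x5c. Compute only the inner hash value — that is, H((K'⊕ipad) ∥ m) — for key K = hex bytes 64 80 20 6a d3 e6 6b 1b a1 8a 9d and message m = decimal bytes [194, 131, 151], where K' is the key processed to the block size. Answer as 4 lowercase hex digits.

0360

Key hex bytes 64 80 20 6a d3 e6 6b 1b a1 8a 9d is 11 bytes > B = 7, so hash it first: H(key) = 05 75, then zero-pad to 7 bytes: K' = 05 75 00 00 00 00 00.
K' ⊕ ipad = 33 43 36 36 36 36 36.
Inner input = 33 43 36 36 36 36 36 ∥ c2 83 97.
Inner hash: sum = 51+67+54+54+54+54+54+194+131+151 = 864 → 03 60.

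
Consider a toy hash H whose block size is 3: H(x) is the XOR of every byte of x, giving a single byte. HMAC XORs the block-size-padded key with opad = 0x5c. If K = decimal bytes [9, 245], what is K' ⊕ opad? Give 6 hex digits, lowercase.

55a95c

Key decimal bytes [9, 245] = 09 f5 is 2 bytes ≤ B = 3; zero-pad to 3 bytes: K' = 09 f5 00.
XOR each byte with 0x5c: 09⊕5c=55, f5⊕5c=a9, 00⊕5c=5c.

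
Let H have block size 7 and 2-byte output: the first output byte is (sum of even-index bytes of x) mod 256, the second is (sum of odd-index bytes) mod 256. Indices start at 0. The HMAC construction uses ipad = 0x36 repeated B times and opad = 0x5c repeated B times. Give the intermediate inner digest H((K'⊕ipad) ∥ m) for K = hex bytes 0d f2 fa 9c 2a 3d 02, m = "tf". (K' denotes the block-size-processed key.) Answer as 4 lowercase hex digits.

Key hex bytes 0d f2 fa 9c 2a 3d 02 is exactly B = 7 bytes: K' = 0d f2 fa 9c 2a 3d 02.
K' ⊕ ipad = 3b c4 cc aa 1c 0b 34.
Inner input = 3b c4 cc aa 1c 0b 34 ∥ 74 66.
Inner hash: even-index sum = 445 mod 256 = 189; odd-index sum = 493 mod 256 = 237 → bd ed.

bded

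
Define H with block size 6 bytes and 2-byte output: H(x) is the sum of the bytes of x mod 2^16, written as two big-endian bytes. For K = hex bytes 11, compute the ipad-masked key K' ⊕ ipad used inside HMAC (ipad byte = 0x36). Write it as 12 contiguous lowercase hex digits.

Key hex bytes 11 is 1 byte ≤ B = 6; zero-pad to 6 bytes: K' = 11 00 00 00 00 00.
XOR each byte with 0x36: 11⊕36=27, 00⊕36=36, 00⊕36=36, 00⊕36=36, 00⊕36=36, 00⊕36=36.

273636363636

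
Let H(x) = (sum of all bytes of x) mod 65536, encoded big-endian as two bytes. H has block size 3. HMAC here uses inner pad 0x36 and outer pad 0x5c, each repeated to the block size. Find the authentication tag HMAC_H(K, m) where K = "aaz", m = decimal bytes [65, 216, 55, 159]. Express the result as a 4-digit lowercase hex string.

018b

Key "aaz" = 61 61 7a is exactly B = 3 bytes: K' = 61 61 7a.
K' ⊕ ipad = 57 57 4c.  K' ⊕ opad = 3d 3d 26.
Inner input = (K'⊕ipad) ∥ m = 57 57 4c ∥ 41 d8 37 9f.
Inner hash: sum = 87+87+76+65+216+55+159 = 745 → 02 e9.
Outer input = (K'⊕opad) ∥ inner = 3d 3d 26 ∥ 02 e9.
Outer hash (tag): sum = 61+61+38+2+233 = 395 → 01 8b.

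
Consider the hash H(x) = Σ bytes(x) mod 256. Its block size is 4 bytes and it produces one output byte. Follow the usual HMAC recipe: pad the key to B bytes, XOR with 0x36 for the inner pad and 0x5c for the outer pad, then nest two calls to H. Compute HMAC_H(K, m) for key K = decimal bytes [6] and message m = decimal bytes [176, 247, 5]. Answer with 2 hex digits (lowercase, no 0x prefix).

ec

Key decimal bytes [6] = 06 is 1 byte ≤ B = 4; zero-pad to 4 bytes: K' = 06 00 00 00.
K' ⊕ ipad = 30 36 36 36.  K' ⊕ opad = 5a 5c 5c 5c.
Inner input = (K'⊕ipad) ∥ m = 30 36 36 36 ∥ b0 f7 05.
Inner hash: sum = 48+54+54+54+176+247+5 = 638; mod 256 = 126 → 7e.
Outer input = (K'⊕opad) ∥ inner = 5a 5c 5c 5c ∥ 7e.
Outer hash (tag): sum = 90+92+92+92+126 = 492; mod 256 = 236 → ec.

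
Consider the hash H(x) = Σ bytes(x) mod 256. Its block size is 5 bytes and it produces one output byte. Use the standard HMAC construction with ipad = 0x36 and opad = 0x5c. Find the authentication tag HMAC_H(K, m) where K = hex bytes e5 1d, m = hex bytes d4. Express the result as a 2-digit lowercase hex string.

82

Key hex bytes e5 1d is 2 bytes ≤ B = 5; zero-pad to 5 bytes: K' = e5 1d 00 00 00.
K' ⊕ ipad = d3 2b 36 36 36.  K' ⊕ opad = b9 41 5c 5c 5c.
Inner input = (K'⊕ipad) ∥ m = d3 2b 36 36 36 ∥ d4.
Inner hash: sum = 211+43+54+54+54+212 = 628; mod 256 = 116 → 74.
Outer input = (K'⊕opad) ∥ inner = b9 41 5c 5c 5c ∥ 74.
Outer hash (tag): sum = 185+65+92+92+92+116 = 642; mod 256 = 130 → 82.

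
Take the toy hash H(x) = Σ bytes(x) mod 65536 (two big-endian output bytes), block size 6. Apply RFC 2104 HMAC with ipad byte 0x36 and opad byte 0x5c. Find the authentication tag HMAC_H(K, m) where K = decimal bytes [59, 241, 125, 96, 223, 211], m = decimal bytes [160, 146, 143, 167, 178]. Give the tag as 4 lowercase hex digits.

Key decimal bytes [59, 241, 125, 96, 223, 211] = 3b f1 7d 60 df d3 is exactly B = 6 bytes: K' = 3b f1 7d 60 df d3.
K' ⊕ ipad = 0d c7 4b 56 e9 e5.  K' ⊕ opad = 67 ad 21 3c 83 8f.
Inner input = (K'⊕ipad) ∥ m = 0d c7 4b 56 e9 e5 ∥ a0 92 8f a7 b2.
Inner hash: sum = 13+199+75+86+233+229+160+146+143+167+178 = 1629 → 06 5d.
Outer input = (K'⊕opad) ∥ inner = 67 ad 21 3c 83 8f ∥ 06 5d.
Outer hash (tag): sum = 103+173+33+60+131+143+6+93 = 742 → 02 e6.

02e6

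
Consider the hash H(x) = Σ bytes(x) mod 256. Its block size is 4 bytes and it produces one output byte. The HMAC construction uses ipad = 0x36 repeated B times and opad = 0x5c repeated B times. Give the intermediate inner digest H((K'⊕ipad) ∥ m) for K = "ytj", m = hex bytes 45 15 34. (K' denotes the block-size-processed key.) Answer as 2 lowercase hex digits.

b1

Key "ytj" = 79 74 6a is 3 bytes ≤ B = 4; zero-pad to 4 bytes: K' = 79 74 6a 00.
K' ⊕ ipad = 4f 42 5c 36.
Inner input = 4f 42 5c 36 ∥ 45 15 34.
Inner hash: sum = 79+66+92+54+69+21+52 = 433; mod 256 = 177 → b1.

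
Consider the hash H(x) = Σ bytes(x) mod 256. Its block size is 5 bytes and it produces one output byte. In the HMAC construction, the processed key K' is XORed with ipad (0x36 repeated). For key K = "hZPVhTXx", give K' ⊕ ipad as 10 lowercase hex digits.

c236363636

Key "hZPVhTXx" = 68 5a 50 56 68 54 58 78 is 8 bytes > B = 5, so hash it first: H(key) = f4, then zero-pad to 5 bytes: K' = f4 00 00 00 00.
XOR each byte with 0x36: f4⊕36=c2, 00⊕36=36, 00⊕36=36, 00⊕36=36, 00⊕36=36.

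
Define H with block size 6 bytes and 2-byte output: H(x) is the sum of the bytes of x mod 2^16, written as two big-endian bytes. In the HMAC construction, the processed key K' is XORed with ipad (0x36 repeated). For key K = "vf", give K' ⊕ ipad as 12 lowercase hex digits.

Key "vf" = 76 66 is 2 bytes ≤ B = 6; zero-pad to 6 bytes: K' = 76 66 00 00 00 00.
XOR each byte with 0x36: 76⊕36=40, 66⊕36=50, 00⊕36=36, 00⊕36=36, 00⊕36=36, 00⊕36=36.

405036363636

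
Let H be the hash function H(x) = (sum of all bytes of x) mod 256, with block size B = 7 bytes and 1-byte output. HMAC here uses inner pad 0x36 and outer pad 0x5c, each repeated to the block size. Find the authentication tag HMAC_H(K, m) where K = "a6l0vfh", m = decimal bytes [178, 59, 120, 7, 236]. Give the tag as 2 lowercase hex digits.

Key "a6l0vfh" = 61 36 6c 30 76 66 68 is exactly B = 7 bytes: K' = 61 36 6c 30 76 66 68.
K' ⊕ ipad = 57 00 5a 06 40 50 5e.  K' ⊕ opad = 3d 6a 30 6c 2a 3a 34.
Inner input = (K'⊕ipad) ∥ m = 57 00 5a 06 40 50 5e ∥ b2 3b 78 07 ec.
Inner hash: sum = 87+0+90+6+64+80+94+178+59+120+7+236 = 1021; mod 256 = 253 → fd.
Outer input = (K'⊕opad) ∥ inner = 3d 6a 30 6c 2a 3a 34 ∥ fd.
Outer hash (tag): sum = 61+106+48+108+42+58+52+253 = 728; mod 256 = 216 → d8.

d8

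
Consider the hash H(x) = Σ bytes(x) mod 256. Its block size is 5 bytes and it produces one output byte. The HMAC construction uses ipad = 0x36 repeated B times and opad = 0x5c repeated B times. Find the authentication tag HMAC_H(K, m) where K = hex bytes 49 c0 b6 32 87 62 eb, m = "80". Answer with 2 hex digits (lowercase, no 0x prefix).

3c

Key hex bytes 49 c0 b6 32 87 62 eb is 7 bytes > B = 5, so hash it first: H(key) = c5, then zero-pad to 5 bytes: K' = c5 00 00 00 00.
K' ⊕ ipad = f3 36 36 36 36.  K' ⊕ opad = 99 5c 5c 5c 5c.
Inner input = (K'⊕ipad) ∥ m = f3 36 36 36 36 ∥ 38 30.
Inner hash: sum = 243+54+54+54+54+56+48 = 563; mod 256 = 51 → 33.
Outer input = (K'⊕opad) ∥ inner = 99 5c 5c 5c 5c ∥ 33.
Outer hash (tag): sum = 153+92+92+92+92+51 = 572; mod 256 = 60 → 3c.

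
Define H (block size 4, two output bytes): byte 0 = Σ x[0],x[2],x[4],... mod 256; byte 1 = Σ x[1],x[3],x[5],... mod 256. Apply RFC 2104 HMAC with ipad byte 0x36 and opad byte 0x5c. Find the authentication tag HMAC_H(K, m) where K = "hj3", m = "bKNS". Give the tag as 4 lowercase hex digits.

b6c2

Key "hj3" = 68 6a 33 is 3 bytes ≤ B = 4; zero-pad to 4 bytes: K' = 68 6a 33 00.
K' ⊕ ipad = 5e 5c 05 36.  K' ⊕ opad = 34 36 6f 5c.
Inner input = (K'⊕ipad) ∥ m = 5e 5c 05 36 ∥ 62 4b 4e 53.
Inner hash: even-index sum = 275 mod 256 = 19; odd-index sum = 304 mod 256 = 48 → 13 30.
Outer input = (K'⊕opad) ∥ inner = 34 36 6f 5c ∥ 13 30.
Outer hash (tag): even-index sum = 182 mod 256 = 182; odd-index sum = 194 mod 256 = 194 → b6 c2.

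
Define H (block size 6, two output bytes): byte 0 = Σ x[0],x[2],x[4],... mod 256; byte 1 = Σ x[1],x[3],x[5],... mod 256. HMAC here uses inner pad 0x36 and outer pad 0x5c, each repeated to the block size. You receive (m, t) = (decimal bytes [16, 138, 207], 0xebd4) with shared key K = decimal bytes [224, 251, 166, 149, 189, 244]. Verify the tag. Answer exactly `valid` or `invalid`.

Key decimal bytes [224, 251, 166, 149, 189, 244] = e0 fb a6 95 bd f4 is exactly B = 6 bytes: K' = e0 fb a6 95 bd f4.
K' ⊕ ipad = d6 cd 90 a3 8b c2; K' ⊕ opad = bc a7 fa c9 e1 a8.
Inner hash: even-index sum = 720 mod 256 = 208; odd-index sum = 700 mod 256 = 188 → d0 bc.
Outer hash (recomputed tag): even-index sum = 871 mod 256 = 103; odd-index sum = 724 mod 256 = 212 → 67 d4.
Recomputed tag = 67d4; claimed = ebd4 → mismatch.

invalid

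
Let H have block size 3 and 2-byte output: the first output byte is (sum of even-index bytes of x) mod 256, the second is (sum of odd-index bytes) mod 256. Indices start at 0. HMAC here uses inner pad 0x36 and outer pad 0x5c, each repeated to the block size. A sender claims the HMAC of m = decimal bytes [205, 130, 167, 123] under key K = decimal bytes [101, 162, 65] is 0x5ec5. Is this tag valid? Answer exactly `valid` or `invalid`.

valid

Key decimal bytes [101, 162, 65] = 65 a2 41 is exactly B = 3 bytes: K' = 65 a2 41.
K' ⊕ ipad = 53 94 77; K' ⊕ opad = 39 fe 1d.
Inner hash: even-index sum = 455 mod 256 = 199; odd-index sum = 520 mod 256 = 8 → c7 08.
Outer hash (recomputed tag): even-index sum = 94 mod 256 = 94; odd-index sum = 453 mod 256 = 197 → 5e c5.
Recomputed tag = 5ec5; claimed = 5ec5 → match.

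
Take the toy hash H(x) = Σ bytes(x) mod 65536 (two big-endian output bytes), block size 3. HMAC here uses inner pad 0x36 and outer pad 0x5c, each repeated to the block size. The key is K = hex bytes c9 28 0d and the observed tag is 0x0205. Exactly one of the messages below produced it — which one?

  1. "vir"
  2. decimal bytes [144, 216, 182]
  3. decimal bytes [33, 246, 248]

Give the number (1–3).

1

Key hex bytes c9 28 0d is exactly B = 3 bytes: K' = c9 28 0d.
K' ⊕ ipad = ff 1e 3b; K' ⊕ opad = 95 74 51.
m1: inner = H(ff 1e 3b 76 69 72) = 02 a9; tag = H(95 74 51 02 a9) = 0205 ← matches
m2: inner = H(ff 1e 3b 90 d8 b6) = 03 76; tag = H(95 74 51 03 76) = 01d3
m3: inner = H(ff 1e 3b 21 f6 f8) = 03 67; tag = H(95 74 51 03 67) = 01c4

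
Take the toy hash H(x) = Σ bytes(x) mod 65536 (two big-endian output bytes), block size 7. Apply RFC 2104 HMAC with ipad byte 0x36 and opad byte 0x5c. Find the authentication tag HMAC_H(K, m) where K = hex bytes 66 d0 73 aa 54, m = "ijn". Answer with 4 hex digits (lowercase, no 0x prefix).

Key hex bytes 66 d0 73 aa 54 is 5 bytes ≤ B = 7; zero-pad to 7 bytes: K' = 66 d0 73 aa 54 00 00.
K' ⊕ ipad = 50 e6 45 9c 62 36 36.  K' ⊕ opad = 3a 8c 2f f6 08 5c 5c.
Inner input = (K'⊕ipad) ∥ m = 50 e6 45 9c 62 36 36 ∥ 69 6a 6e.
Inner hash: sum = 80+230+69+156+98+54+54+105+106+110 = 1062 → 04 26.
Outer input = (K'⊕opad) ∥ inner = 3a 8c 2f f6 08 5c 5c ∥ 04 26.
Outer hash (tag): sum = 58+140+47+246+8+92+92+4+38 = 725 → 02 d5.

02d5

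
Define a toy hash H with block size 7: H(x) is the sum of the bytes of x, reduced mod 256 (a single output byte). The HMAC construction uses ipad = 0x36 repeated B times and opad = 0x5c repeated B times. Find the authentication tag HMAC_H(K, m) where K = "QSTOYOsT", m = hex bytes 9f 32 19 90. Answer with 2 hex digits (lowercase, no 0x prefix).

Key "QSTOYOsT" = 51 53 54 4f 59 4f 73 54 is 8 bytes > B = 7, so hash it first: H(key) = b6, then zero-pad to 7 bytes: K' = b6 00 00 00 00 00 00.
K' ⊕ ipad = 80 36 36 36 36 36 36.  K' ⊕ opad = ea 5c 5c 5c 5c 5c 5c.
Inner input = (K'⊕ipad) ∥ m = 80 36 36 36 36 36 36 ∥ 9f 32 19 90.
Inner hash: sum = 128+54+54+54+54+54+54+159+50+25+144 = 830; mod 256 = 62 → 3e.
Outer input = (K'⊕opad) ∥ inner = ea 5c 5c 5c 5c 5c 5c ∥ 3e.
Outer hash (tag): sum = 234+92+92+92+92+92+92+62 = 848; mod 256 = 80 → 50.

50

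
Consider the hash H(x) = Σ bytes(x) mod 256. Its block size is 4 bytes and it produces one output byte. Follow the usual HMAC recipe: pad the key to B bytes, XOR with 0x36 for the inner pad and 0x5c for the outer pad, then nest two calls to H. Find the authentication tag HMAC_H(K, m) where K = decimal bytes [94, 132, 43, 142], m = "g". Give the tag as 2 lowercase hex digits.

79

Key decimal bytes [94, 132, 43, 142] = 5e 84 2b 8e is exactly B = 4 bytes: K' = 5e 84 2b 8e.
K' ⊕ ipad = 68 b2 1d b8.  K' ⊕ opad = 02 d8 77 d2.
Inner input = (K'⊕ipad) ∥ m = 68 b2 1d b8 ∥ 67.
Inner hash: sum = 104+178+29+184+103 = 598; mod 256 = 86 → 56.
Outer input = (K'⊕opad) ∥ inner = 02 d8 77 d2 ∥ 56.
Outer hash (tag): sum = 2+216+119+210+86 = 633; mod 256 = 121 → 79.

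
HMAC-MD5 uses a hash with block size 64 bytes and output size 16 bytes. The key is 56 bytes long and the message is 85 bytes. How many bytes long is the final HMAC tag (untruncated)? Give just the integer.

The tag is one MD5 digest: 16 bytes.

16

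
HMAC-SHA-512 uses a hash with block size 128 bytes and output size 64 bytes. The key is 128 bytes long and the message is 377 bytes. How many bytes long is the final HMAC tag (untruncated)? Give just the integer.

The tag is one SHA-512 digest: 64 bytes.

64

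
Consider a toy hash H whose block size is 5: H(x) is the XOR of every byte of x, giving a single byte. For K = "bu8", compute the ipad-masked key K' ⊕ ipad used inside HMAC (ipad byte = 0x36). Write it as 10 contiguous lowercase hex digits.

Key "bu8" = 62 75 38 is 3 bytes ≤ B = 5; zero-pad to 5 bytes: K' = 62 75 38 00 00.
XOR each byte with 0x36: 62⊕36=54, 75⊕36=43, 38⊕36=0e, 00⊕36=36, 00⊕36=36.

54430e3636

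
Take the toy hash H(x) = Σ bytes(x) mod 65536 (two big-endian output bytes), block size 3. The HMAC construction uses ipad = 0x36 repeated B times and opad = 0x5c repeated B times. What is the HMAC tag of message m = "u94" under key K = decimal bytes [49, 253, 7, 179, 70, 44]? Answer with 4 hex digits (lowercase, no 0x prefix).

Key decimal bytes [49, 253, 7, 179, 70, 44] = 31 fd 07 b3 46 2c is 6 bytes > B = 3, so hash it first: H(key) = 02 5a, then zero-pad to 3 bytes: K' = 02 5a 00.
K' ⊕ ipad = 34 6c 36.  K' ⊕ opad = 5e 06 5c.
Inner input = (K'⊕ipad) ∥ m = 34 6c 36 ∥ 75 39 34.
Inner hash: sum = 52+108+54+117+57+52 = 440 → 01 b8.
Outer input = (K'⊕opad) ∥ inner = 5e 06 5c ∥ 01 b8.
Outer hash (tag): sum = 94+6+92+1+184 = 377 → 01 79.

0179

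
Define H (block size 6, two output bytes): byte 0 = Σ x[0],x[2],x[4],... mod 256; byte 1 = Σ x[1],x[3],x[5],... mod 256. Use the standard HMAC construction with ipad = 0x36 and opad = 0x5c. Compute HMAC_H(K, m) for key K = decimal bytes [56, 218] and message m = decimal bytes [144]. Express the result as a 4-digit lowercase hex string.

2696

Key decimal bytes [56, 218] = 38 da is 2 bytes ≤ B = 6; zero-pad to 6 bytes: K' = 38 da 00 00 00 00.
K' ⊕ ipad = 0e ec 36 36 36 36.  K' ⊕ opad = 64 86 5c 5c 5c 5c.
Inner input = (K'⊕ipad) ∥ m = 0e ec 36 36 36 36 ∥ 90.
Inner hash: even-index sum = 266 mod 256 = 10; odd-index sum = 344 mod 256 = 88 → 0a 58.
Outer input = (K'⊕opad) ∥ inner = 64 86 5c 5c 5c 5c ∥ 0a 58.
Outer hash (tag): even-index sum = 294 mod 256 = 38; odd-index sum = 406 mod 256 = 150 → 26 96.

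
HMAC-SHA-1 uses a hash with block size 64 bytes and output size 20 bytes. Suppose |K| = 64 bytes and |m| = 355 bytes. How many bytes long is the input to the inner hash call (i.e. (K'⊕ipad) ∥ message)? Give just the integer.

Key is 64 ≤ 64 bytes, zero-padded: |K'| = 64.
Inner input = (K'⊕ipad) ∥ m → 64 + 355 = 419 bytes.

419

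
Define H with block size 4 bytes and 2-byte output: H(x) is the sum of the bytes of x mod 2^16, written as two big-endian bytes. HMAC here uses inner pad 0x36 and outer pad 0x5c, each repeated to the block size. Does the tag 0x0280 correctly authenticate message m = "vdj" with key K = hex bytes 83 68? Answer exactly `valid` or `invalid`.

Key hex bytes 83 68 is 2 bytes ≤ B = 4; zero-pad to 4 bytes: K' = 83 68 00 00.
K' ⊕ ipad = b5 5e 36 36; K' ⊕ opad = df 34 5c 5c.
Inner hash: sum = 181+94+54+54+118+100+106 = 707 → 02 c3.
Outer hash (recomputed tag): sum = 223+52+92+92+2+195 = 656 → 02 90.
Recomputed tag = 0290; claimed = 0280 → mismatch.

invalid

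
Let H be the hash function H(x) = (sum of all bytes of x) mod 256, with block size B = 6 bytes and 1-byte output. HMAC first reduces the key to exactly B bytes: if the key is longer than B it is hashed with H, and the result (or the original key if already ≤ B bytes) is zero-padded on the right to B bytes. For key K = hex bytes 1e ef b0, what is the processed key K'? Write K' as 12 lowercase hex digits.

Key hex bytes 1e ef b0 is 3 bytes ≤ B = 6; zero-pad to 6 bytes: K' = 1e ef b0 00 00 00.

1eefb0000000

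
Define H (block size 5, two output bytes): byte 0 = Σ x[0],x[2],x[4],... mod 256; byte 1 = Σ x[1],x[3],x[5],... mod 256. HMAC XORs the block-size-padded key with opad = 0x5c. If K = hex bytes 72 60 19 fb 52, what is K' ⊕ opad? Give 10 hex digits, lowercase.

2e3c45a70e

Key hex bytes 72 60 19 fb 52 is exactly B = 5 bytes: K' = 72 60 19 fb 52.
XOR each byte with 0x5c: 72⊕5c=2e, 60⊕5c=3c, 19⊕5c=45, fb⊕5c=a7, 52⊕5c=0e.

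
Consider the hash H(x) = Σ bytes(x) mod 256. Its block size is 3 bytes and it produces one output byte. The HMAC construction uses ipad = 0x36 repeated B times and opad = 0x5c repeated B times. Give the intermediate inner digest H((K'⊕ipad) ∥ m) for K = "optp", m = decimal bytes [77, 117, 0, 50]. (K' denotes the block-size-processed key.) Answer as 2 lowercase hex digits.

55

Key "optp" = 6f 70 74 70 is 4 bytes > B = 3, so hash it first: H(key) = c3, then zero-pad to 3 bytes: K' = c3 00 00.
K' ⊕ ipad = f5 36 36.
Inner input = f5 36 36 ∥ 4d 75 00 32.
Inner hash: sum = 245+54+54+77+117+0+50 = 597; mod 256 = 85 → 55.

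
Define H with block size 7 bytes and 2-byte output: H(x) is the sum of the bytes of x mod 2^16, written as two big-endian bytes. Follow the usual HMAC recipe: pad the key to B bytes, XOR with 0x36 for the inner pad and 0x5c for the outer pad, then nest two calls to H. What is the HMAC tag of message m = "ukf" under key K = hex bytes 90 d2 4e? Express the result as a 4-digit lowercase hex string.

0300

Key hex bytes 90 d2 4e is 3 bytes ≤ B = 7; zero-pad to 7 bytes: K' = 90 d2 4e 00 00 00 00.
K' ⊕ ipad = a6 e4 78 36 36 36 36.  K' ⊕ opad = cc 8e 12 5c 5c 5c 5c.
Inner input = (K'⊕ipad) ∥ m = a6 e4 78 36 36 36 36 ∥ 75 6b 66.
Inner hash: sum = 166+228+120+54+54+54+54+117+107+102 = 1056 → 04 20.
Outer input = (K'⊕opad) ∥ inner = cc 8e 12 5c 5c 5c 5c ∥ 04 20.
Outer hash (tag): sum = 204+142+18+92+92+92+92+4+32 = 768 → 03 00.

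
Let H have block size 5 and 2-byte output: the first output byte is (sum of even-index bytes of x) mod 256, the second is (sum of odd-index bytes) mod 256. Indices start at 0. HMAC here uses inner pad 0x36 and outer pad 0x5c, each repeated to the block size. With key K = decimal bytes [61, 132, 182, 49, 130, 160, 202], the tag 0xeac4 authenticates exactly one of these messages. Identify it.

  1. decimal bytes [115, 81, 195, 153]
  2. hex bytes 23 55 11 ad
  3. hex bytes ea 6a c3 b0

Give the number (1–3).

Key decimal bytes [61, 132, 182, 49, 130, 160, 202] = 3d 84 b6 31 82 a0 ca is 7 bytes > B = 5, so hash it first: H(key) = 3f 55, then zero-pad to 5 bytes: K' = 3f 55 00 00 00.
K' ⊕ ipad = 09 63 36 36 36; K' ⊕ opad = 63 09 5c 5c 5c.
m1: inner = H(09 63 36 36 36 73 51 c3 99) = 5f cf; tag = H(63 09 5c 5c 5c 5f cf) = eac4 ← matches
m2: inner = H(09 63 36 36 36 23 55 11 ad) = 77 cd; tag = H(63 09 5c 5c 5c 77 cd) = e8dc
m3: inner = H(09 63 36 36 36 ea 6a c3 b0) = 8f 46; tag = H(63 09 5c 5c 5c 8f 46) = 61f4

1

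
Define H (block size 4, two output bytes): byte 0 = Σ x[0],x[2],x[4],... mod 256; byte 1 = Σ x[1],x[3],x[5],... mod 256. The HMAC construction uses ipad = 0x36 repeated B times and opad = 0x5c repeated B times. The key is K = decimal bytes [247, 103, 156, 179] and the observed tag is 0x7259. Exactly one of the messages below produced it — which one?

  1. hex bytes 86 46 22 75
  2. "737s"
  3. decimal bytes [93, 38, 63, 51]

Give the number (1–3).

3

Key decimal bytes [247, 103, 156, 179] = f7 67 9c b3 is exactly B = 4 bytes: K' = f7 67 9c b3.
K' ⊕ ipad = c1 51 aa 85; K' ⊕ opad = ab 3b c0 ef.
m1: inner = H(c1 51 aa 85 86 46 22 75) = 13 91; tag = H(ab 3b c0 ef 13 91) = 7ebb
m2: inner = H(c1 51 aa 85 37 33 37 73) = d9 7c; tag = H(ab 3b c0 ef d9 7c) = 44a6
m3: inner = H(c1 51 aa 85 5d 26 3f 33) = 07 2f; tag = H(ab 3b c0 ef 07 2f) = 7259 ← matches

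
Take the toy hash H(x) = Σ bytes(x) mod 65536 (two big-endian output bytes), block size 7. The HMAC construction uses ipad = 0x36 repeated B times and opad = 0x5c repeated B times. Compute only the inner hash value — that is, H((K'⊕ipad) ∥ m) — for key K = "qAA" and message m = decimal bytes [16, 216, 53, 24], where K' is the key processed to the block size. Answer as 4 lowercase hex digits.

Key "qAA" = 71 41 41 is 3 bytes ≤ B = 7; zero-pad to 7 bytes: K' = 71 41 41 00 00 00 00.
K' ⊕ ipad = 47 77 77 36 36 36 36.
Inner input = 47 77 77 36 36 36 36 ∥ 10 d8 35 18.
Inner hash: sum = 71+119+119+54+54+54+54+16+216+53+24 = 834 → 03 42.

0342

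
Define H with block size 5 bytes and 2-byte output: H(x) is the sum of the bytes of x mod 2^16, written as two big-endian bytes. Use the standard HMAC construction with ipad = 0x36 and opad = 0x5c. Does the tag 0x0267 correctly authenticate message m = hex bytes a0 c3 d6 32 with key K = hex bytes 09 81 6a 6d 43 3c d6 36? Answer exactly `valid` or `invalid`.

invalid

Key hex bytes 09 81 6a 6d 43 3c d6 36 is 8 bytes > B = 5, so hash it first: H(key) = 02 ec, then zero-pad to 5 bytes: K' = 02 ec 00 00 00.
K' ⊕ ipad = 34 da 36 36 36; K' ⊕ opad = 5e b0 5c 5c 5c.
Inner hash: sum = 52+218+54+54+54+160+195+214+50 = 1051 → 04 1b.
Outer hash (recomputed tag): sum = 94+176+92+92+92+4+27 = 577 → 02 41.
Recomputed tag = 0241; claimed = 0267 → mismatch.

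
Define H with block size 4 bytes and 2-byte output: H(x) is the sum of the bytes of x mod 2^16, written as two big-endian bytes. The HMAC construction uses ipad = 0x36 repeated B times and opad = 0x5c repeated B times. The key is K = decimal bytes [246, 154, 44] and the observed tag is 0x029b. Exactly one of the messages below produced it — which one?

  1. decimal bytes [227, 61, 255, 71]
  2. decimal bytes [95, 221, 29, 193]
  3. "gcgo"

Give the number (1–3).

3

Key decimal bytes [246, 154, 44] = f6 9a 2c is 3 bytes ≤ B = 4; zero-pad to 4 bytes: K' = f6 9a 2c 00.
K' ⊕ ipad = c0 ac 1a 36; K' ⊕ opad = aa c6 70 5c.
m1: inner = H(c0 ac 1a 36 e3 3d ff 47) = 04 22; tag = H(aa c6 70 5c 04 22) = 0262
m2: inner = H(c0 ac 1a 36 5f dd 1d c1) = 03 d6; tag = H(aa c6 70 5c 03 d6) = 0315
m3: inner = H(c0 ac 1a 36 67 63 67 6f) = 03 5c; tag = H(aa c6 70 5c 03 5c) = 029b ← matches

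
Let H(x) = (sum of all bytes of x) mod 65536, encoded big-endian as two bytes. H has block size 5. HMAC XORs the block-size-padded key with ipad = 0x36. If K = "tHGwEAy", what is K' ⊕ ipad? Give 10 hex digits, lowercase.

344f363636

Key "tHGwEAy" = 74 48 47 77 45 41 79 is 7 bytes > B = 5, so hash it first: H(key) = 02 79, then zero-pad to 5 bytes: K' = 02 79 00 00 00.
XOR each byte with 0x36: 02⊕36=34, 79⊕36=4f, 00⊕36=36, 00⊕36=36, 00⊕36=36.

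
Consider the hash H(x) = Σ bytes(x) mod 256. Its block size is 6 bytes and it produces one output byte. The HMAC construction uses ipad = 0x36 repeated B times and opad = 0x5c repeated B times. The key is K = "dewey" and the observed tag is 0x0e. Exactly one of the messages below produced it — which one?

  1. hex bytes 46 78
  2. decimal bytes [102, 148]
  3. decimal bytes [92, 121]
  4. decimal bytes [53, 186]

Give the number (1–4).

Key "dewey" = 64 65 77 65 79 is 5 bytes ≤ B = 6; zero-pad to 6 bytes: K' = 64 65 77 65 79 00.
K' ⊕ ipad = 52 53 41 53 4f 36; K' ⊕ opad = 38 39 2b 39 25 5c.
m1: inner = H(52 53 41 53 4f 36 46 78) = 7c; tag = H(38 39 2b 39 25 5c 7c) = d2
m2: inner = H(52 53 41 53 4f 36 66 94) = b8; tag = H(38 39 2b 39 25 5c b8) = 0e ← matches
m3: inner = H(52 53 41 53 4f 36 5c 79) = 93; tag = H(38 39 2b 39 25 5c 93) = e9
m4: inner = H(52 53 41 53 4f 36 35 ba) = ad; tag = H(38 39 2b 39 25 5c ad) = 03

2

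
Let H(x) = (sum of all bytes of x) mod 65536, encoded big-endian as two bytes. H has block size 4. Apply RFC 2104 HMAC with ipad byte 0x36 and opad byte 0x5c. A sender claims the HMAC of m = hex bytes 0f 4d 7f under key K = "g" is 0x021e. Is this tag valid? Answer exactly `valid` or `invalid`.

valid

Key "g" = 67 is 1 byte ≤ B = 4; zero-pad to 4 bytes: K' = 67 00 00 00.
K' ⊕ ipad = 51 36 36 36; K' ⊕ opad = 3b 5c 5c 5c.
Inner hash: sum = 81+54+54+54+15+77+127 = 462 → 01 ce.
Outer hash (recomputed tag): sum = 59+92+92+92+1+206 = 542 → 02 1e.
Recomputed tag = 021e; claimed = 021e → match.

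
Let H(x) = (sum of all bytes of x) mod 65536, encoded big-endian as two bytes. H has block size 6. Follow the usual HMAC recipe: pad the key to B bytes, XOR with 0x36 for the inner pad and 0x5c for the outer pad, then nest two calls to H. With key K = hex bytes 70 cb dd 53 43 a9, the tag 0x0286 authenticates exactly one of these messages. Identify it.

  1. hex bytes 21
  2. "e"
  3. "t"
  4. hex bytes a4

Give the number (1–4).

Key hex bytes 70 cb dd 53 43 a9 is exactly B = 6 bytes: K' = 70 cb dd 53 43 a9.
K' ⊕ ipad = 46 fd eb 65 75 9f; K' ⊕ opad = 2c 97 81 0f 1f f5.
m1: inner = H(46 fd eb 65 75 9f 21) = 03 c8; tag = H(2c 97 81 0f 1f f5 03 c8) = 0332
m2: inner = H(46 fd eb 65 75 9f 65) = 04 0c; tag = H(2c 97 81 0f 1f f5 04 0c) = 0277
m3: inner = H(46 fd eb 65 75 9f 74) = 04 1b; tag = H(2c 97 81 0f 1f f5 04 1b) = 0286 ← matches
m4: inner = H(46 fd eb 65 75 9f a4) = 04 4b; tag = H(2c 97 81 0f 1f f5 04 4b) = 02b6

3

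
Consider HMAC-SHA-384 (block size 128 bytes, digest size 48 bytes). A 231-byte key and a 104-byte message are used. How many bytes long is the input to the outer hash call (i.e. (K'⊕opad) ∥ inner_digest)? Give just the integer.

176

Key is 231 > 128 bytes, so it is hashed to 48 bytes then zero-padded to 128: |K'| = 128.
Outer input = (K'⊕opad) ∥ H(inner) → 128 + 48 = 176 bytes.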